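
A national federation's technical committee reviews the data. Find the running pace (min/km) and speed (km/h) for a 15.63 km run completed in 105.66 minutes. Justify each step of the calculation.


Pace = time / distance = 105.66 min / 15.63 km = 6.7601 min/km
Speed = distance / time_in_hours = 15.63 / 1.761 hr
Speed = 8.8756 km/h

6.7601 min/km, 8.8756 km/h


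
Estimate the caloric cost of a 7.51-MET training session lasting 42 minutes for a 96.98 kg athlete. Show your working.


kcal = MET * mass * time_hr
Convert time: 42 min = 0.7 hr
kcal = 7.51 * 96.98 * 0.7
kcal = 509.8239 kcal

509.8239 kcal


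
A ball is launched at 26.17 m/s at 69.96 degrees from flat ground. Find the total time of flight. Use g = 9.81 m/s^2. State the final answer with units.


T = 2*v*sin(theta)/g
sin(theta) = sin(69.96 deg) = 0.9395
T = 2*26.17*0.9395 / 9.81
T = 49.171 / 9.81 = 5.0123 s

5.0123 s


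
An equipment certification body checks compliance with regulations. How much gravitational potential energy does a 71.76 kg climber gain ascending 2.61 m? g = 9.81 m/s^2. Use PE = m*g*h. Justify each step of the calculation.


PE = m * g * h
PE = 71.76 * 9.81 * 2.61
PE = 703.9656 * 2.61 = 1837.3502 J

1837.3502 J


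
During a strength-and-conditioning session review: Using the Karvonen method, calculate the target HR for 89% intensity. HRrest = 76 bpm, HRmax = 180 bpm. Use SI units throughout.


Target = HRrest + pct*(HRmax - HRrest)
Heart rate reserve = HRmax - HRrest = 180 - 76 = 104 bpm
Fraction = 89% = 0.89
Target = 76 + 0.89 * 104
Target = 76 + 92.56 = 168.56 bpm

168.56 bpm


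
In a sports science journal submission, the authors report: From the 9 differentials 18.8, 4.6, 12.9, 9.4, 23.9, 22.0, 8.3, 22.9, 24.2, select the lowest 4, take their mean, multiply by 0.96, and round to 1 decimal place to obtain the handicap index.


All differentials: 18.8, 4.6, 12.9, 9.4, 23.9, 22.0, 8.3, 22.9, 24.2
Sorted: 4.6, 8.3, 9.4, 12.9, 18.8, 22.0, 22.9, 23.9, 24.2
Best 4: 4.6, 8.3, 9.4, 12.9
Average of best = 35.2 / 4 = 8.8
Raw index = 8.8 * 0.96 = 8.448
Handicap index = round(8.448, 1) = 8.4

8.4


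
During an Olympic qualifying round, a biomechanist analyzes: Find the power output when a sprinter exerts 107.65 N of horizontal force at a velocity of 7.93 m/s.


P = F * v
P = 107.65 * 7.93
P = 853.6645 W

853.6645 W


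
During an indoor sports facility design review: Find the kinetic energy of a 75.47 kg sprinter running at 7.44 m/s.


KE = 0.5 * m * v^2
KE = 0.5 * 75.47 * 7.44^2
KE = 0.5 * 75.47 * 55.3536 = 2088.7681 J

2088.7681 J


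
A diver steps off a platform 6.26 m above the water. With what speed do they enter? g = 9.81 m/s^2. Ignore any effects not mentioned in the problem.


v = sqrt(2 * g * h)
v = sqrt(2 * 9.81 * 6.26)
v = sqrt(122.8212) = 11.0825 m/s

11.0825 m/s


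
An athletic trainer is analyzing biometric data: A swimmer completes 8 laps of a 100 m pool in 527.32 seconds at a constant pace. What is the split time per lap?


Split time = total_time / n_laps = 527.32 / 8
Split time = 65.915 s per lap

65.915 s


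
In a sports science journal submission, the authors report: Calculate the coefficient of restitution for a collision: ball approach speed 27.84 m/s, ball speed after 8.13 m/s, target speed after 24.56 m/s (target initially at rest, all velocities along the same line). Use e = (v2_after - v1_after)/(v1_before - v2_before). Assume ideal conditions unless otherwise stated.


e = (v2_after - v1_after) / (v1_before - v2_before)
Numerator = 24.56 - 8.13 = 16.43
Denominator = 27.84 - 0 = 27.84
e = 16.43 / 27.84 = 0.5902

0.5902


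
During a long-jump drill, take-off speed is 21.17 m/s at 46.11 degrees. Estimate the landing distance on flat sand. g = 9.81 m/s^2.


R = v^2 * sin(2*theta) / g
Convert angle to radians: theta = 46.11 deg = 0.8048 rad
sin(2*theta) = sin(1.6095) = 0.9992
R = 21.17^2 * 0.9992 / 9.81
R = 448.1689 * 0.9992 / 9.81 = 45.6506 m

45.6506 m


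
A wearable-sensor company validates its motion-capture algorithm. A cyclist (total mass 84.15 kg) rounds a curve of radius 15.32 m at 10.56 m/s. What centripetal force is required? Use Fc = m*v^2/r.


Fc = m * v^2 / r
v^2 = 10.56^2 = 111.5136
Fc = 84.15 * 111.5136 / 15.32
Fc = 9383.8694 / 15.32 = 612.5241 N

612.5241 N


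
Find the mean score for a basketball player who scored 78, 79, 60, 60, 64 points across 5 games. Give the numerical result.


Average = sum / n
Sum = 341
Average = 341 / 5 = 68.2

68.2


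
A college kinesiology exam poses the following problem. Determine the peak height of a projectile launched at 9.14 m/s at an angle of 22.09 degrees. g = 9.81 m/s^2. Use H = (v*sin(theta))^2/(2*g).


H = (v*sin(theta))^2 / (2*g)
vy = v*sin(theta) = 9.14 * sin(22.09 deg) = 3.4372 m/s
H = vy^2 / (2*g) = 11.8144 / (2*9.81)
H = 11.8144 / 19.62 = 0.6022 m

0.6022 m


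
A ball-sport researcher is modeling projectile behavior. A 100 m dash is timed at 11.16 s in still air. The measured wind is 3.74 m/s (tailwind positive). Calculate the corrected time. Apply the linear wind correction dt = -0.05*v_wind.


dt = -0.05 * v_wind = -0.05 * 3.74 = -0.187 s
t_corrected = t_still + dt = 11.16 + (-0.187)
t_corrected = 10.973 s

10.973 s


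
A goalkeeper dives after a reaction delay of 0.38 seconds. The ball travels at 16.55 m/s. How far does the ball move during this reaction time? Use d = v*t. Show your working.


d = v * t
d = 16.55 * 0.38
d = 6.289 m

6.289 m


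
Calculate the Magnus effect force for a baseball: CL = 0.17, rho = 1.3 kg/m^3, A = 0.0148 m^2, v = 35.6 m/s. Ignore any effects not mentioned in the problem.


FM = 0.5 * CL * rho * A * v^2
FM = 0.5 * 0.17 * 1.3 * 0.0148 * 35.6^2
v^2 = 1267.36
FM = 0.5 * 0.17 * 1.3 * 0.0148 * 1267.36 = 2.0726 N

2.0726 N


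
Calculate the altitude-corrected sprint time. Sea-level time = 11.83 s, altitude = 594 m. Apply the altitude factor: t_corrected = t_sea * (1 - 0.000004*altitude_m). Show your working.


Correction factor = 1 - 0.000004 * 594 = 0.997624
t_corrected = t_sea * factor = 11.83 * 0.997624
t_corrected = 11.8019 s

11.8019 s


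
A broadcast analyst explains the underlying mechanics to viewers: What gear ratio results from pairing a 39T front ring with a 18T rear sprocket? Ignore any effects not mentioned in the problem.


GR = front_teeth / rear_teeth
GR = 39 / 18
GR = 2.1667

2.1667


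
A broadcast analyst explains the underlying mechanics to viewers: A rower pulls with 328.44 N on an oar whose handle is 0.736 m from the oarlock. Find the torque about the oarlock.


tau = F * d
tau = 328.44 * 0.736
tau = 241.7318 N*m

241.7318 N*m


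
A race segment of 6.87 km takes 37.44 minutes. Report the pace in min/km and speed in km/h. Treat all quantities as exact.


Pace = time / distance = 37.44 min / 6.87 km = 5.4498 min/km
Speed = distance / time_in_hours = 6.87 / 0.624 hr
Speed = 11.0096 km/h

5.4498 min/km, 11.0096 km/h


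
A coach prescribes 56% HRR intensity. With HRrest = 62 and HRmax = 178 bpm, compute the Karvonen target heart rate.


Target = HRrest + pct*(HRmax - HRrest)
Heart rate reserve = HRmax - HRrest = 178 - 62 = 116 bpm
Fraction = 56% = 0.56
Target = 62 + 0.56 * 116
Target = 62 + 64.96 = 126.96 bpm

126.96 bpm


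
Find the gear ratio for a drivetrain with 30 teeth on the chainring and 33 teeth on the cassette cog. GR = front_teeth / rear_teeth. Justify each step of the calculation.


GR = front_teeth / rear_teeth
GR = 30 / 33
GR = 0.9091

0.9091


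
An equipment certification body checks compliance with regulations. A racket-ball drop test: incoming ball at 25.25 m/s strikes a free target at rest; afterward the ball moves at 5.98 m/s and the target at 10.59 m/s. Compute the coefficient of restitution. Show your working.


e = (v2_after - v1_after) / (v1_before - v2_before)
Numerator = 10.59 - 5.98 = 4.61
Denominator = 25.25 - 0 = 25.25
e = 4.61 / 25.25 = 0.1826

0.1826


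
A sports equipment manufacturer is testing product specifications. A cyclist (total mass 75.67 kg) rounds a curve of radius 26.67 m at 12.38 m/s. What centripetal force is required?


Fc = m * v^2 / r
v^2 = 12.38^2 = 153.2644
Fc = 75.67 * 153.2644 / 26.67
Fc = 11597.5171 / 26.67 = 434.8525 N

434.8525 N


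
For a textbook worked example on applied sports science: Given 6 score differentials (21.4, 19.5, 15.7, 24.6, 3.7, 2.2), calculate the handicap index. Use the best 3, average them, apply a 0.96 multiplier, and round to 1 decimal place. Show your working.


All differentials: 21.4, 19.5, 15.7, 24.6, 3.7, 2.2
Sorted: 2.2, 3.7, 15.7, 19.5, 21.4, 24.6
Best 3: 2.2, 3.7, 15.7
Average of best = 21.6 / 3 = 7.2
Raw index = 7.2 * 0.96 = 6.912
Handicap index = round(6.912, 1) = 6.9

6.9


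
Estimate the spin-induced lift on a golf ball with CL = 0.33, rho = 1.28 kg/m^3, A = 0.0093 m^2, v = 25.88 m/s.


FM = 0.5 * CL * rho * A * v^2
FM = 0.5 * 0.33 * 1.28 * 0.0093 * 25.88^2
v^2 = 669.7744
FM = 0.5 * 0.33 * 1.28 * 0.0093 * 669.7744 = 1.3155 N

1.3155 N


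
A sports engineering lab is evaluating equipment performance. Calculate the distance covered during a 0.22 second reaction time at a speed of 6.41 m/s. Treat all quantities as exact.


d = v * t
d = 6.41 * 0.22
d = 1.4102 m

1.4102 m


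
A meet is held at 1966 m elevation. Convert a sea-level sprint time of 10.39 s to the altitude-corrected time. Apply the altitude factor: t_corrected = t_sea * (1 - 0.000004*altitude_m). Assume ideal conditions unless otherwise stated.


Correction factor = 1 - 0.000004 * 1966 = 0.992136
t_corrected = t_sea * factor = 10.39 * 0.992136
t_corrected = 10.3083 s

10.3083 s


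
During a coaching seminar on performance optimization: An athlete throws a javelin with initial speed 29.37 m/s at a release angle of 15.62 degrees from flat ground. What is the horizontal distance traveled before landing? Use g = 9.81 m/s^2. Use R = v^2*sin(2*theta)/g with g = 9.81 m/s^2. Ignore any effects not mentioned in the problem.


R = v^2 * sin(2*theta) / g
Convert angle to radians: theta = 15.62 deg = 0.2726 rad
sin(2*theta) = sin(0.5452) = 0.5186
R = 29.37^2 * 0.5186 / 9.81
R = 862.5969 * 0.5186 / 9.81 = 45.6028 m

45.6028 m


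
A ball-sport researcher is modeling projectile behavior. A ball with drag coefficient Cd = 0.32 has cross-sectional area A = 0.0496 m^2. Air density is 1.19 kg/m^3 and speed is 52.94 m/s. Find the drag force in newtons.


Fd = 0.5 * Cd * rho * A * v^2
Fd = 0.5 * 0.32 * 1.19 * 0.0496 * 52.94^2
v^2 = 2802.6436
Fd = 0.5 * 0.32 * 1.19 * 0.0496 * 2802.6436 = 26.4677 N

26.4677 N


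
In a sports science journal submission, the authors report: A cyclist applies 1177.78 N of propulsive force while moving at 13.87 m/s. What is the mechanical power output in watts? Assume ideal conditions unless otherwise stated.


P = F * v
P = 1177.78 * 13.87
P = 16335.8086 W

16335.8086 W


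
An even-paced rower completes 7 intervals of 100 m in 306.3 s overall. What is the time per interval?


Split time = total_time / n_laps = 306.3 / 7
Split time = 43.7571 s per lap

43.7571 s


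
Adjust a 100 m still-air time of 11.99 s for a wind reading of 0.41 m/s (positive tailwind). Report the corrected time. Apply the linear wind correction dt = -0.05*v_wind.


dt = -0.05 * v_wind = -0.05 * 0.41 = -0.0205 s
t_corrected = t_still + dt = 11.99 + (-0.0205)
t_corrected = 11.9695 s

11.9695 s


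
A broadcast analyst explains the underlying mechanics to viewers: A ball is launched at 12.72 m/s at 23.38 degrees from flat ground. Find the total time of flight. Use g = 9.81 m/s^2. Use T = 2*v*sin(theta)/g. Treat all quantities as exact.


T = 2*v*sin(theta)/g
sin(theta) = sin(23.38 deg) = 0.3968
T = 2*12.72*0.3968 / 9.81
T = 10.0953 / 9.81 = 1.0291 s

1.0291 s


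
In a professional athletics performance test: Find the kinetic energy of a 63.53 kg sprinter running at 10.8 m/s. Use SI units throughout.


KE = 0.5 * m * v^2
KE = 0.5 * 63.53 * 10.8^2
KE = 0.5 * 63.53 * 116.64 = 3705.0696 J

3705.0696 J


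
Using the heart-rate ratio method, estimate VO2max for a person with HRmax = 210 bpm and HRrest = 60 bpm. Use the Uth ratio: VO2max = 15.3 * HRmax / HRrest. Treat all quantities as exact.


VO2max = 15.3 * HRmax / HRrest
VO2max = 15.3 * 210 / 60
VO2max = 3213 / 60 = 53.55 mL/kg/min

53.55 mL/kg/min


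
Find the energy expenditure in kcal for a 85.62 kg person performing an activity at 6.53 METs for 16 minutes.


kcal = MET * mass * time_hr
Convert time: 16 min = 0.2667 hr
kcal = 6.53 * 85.62 * 0.2667
kcal = 149.093 kcal

149.093 kcal


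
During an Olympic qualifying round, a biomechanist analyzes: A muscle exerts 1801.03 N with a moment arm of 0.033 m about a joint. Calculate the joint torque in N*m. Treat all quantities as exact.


tau = F * d
tau = 1801.03 * 0.033
tau = 59.434 N*m

59.434 N*m


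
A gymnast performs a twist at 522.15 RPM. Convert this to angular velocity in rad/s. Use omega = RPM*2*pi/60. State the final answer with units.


omega = RPM * 2 * pi / 60
omega = 522.15 * 2 * 3.14159 / 60
omega = 3280.7652 / 60 = 54.6794 rad/s

54.6794 rad/s


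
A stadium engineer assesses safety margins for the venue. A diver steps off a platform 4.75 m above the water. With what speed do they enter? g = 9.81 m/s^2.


v = sqrt(2 * g * h)
v = sqrt(2 * 9.81 * 4.75)
v = sqrt(93.195) = 9.6538 m/s

9.6538 m/s


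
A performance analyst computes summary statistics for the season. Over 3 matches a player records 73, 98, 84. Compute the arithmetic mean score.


Average = sum / n
Sum = 255
Average = 255 / 3 = 85

85


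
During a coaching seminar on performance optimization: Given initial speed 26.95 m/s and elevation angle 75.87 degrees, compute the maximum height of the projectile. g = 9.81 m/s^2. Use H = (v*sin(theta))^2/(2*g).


H = (v*sin(theta))^2 / (2*g)
vy = v*sin(theta) = 26.95 * sin(75.87 deg) = 26.1346 m/s
H = vy^2 / (2*g) = 683.0178 / (2*9.81)
H = 683.0178 / 19.62 = 34.8123 m

34.8123 m


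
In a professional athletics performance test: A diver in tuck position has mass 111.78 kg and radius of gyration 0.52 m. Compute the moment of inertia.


I = m * k^2
I = 111.78 * 0.52^2
I = 111.78 * 0.2704 = 30.2253 kg*m^2

30.2253 kg*m^2


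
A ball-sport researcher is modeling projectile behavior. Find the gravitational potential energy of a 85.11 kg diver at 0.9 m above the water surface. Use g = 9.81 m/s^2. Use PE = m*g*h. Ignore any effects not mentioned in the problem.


PE = m * g * h
PE = 85.11 * 9.81 * 0.9
PE = 834.9291 * 0.9 = 751.4362 J

751.4362 J


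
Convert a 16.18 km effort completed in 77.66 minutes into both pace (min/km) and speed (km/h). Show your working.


Pace = time / distance = 77.66 min / 16.18 km = 4.7998 min/km
Speed = distance / time_in_hours = 16.18 / 1.2943 hr
Speed = 12.5006 km/h

4.7998 min/km, 12.5006 km/h


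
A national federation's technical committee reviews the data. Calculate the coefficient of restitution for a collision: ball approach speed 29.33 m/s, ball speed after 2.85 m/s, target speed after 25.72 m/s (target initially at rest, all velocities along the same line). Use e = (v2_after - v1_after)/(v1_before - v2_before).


e = (v2_after - v1_after) / (v1_before - v2_before)
Numerator = 25.72 - 2.85 = 22.87
Denominator = 29.33 - 0 = 29.33
e = 22.87 / 29.33 = 0.7797

0.7797


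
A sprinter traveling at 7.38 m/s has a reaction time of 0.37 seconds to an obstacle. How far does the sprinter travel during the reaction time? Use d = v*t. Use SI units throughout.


d = v * t
d = 7.38 * 0.37
d = 2.7306 m

2.7306 m


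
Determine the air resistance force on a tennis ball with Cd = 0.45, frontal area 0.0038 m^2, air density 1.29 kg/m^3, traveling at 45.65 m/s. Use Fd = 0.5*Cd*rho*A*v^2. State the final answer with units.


Fd = 0.5 * Cd * rho * A * v^2
Fd = 0.5 * 0.45 * 1.29 * 0.0038 * 45.65^2
v^2 = 2083.9225
Fd = 0.5 * 0.45 * 1.29 * 0.0038 * 2083.9225 = 2.2985 N

2.2985 N


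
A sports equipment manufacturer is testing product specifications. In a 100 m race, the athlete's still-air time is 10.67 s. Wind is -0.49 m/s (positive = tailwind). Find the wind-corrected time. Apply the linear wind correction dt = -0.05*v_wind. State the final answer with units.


dt = -0.05 * v_wind = -0.05 * -0.49 = 0.0245 s
t_corrected = t_still + dt = 10.67 + (0.0245)
t_corrected = 10.6945 s

10.6945 s


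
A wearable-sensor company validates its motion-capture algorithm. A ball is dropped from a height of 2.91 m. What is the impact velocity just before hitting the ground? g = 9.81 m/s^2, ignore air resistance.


v = sqrt(2 * g * h)
v = sqrt(2 * 9.81 * 2.91)
v = sqrt(57.0942) = 7.5561 m/s

7.5561 m/s


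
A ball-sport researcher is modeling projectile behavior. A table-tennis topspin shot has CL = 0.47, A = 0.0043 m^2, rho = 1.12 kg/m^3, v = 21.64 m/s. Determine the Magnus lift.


FM = 0.5 * CL * rho * A * v^2
FM = 0.5 * 0.47 * 1.12 * 0.0043 * 21.64^2
v^2 = 468.2896
FM = 0.5 * 0.47 * 1.12 * 0.0043 * 468.2896 = 0.53 N

0.53 N


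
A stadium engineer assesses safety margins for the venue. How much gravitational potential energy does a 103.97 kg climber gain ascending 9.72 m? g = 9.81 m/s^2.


PE = m * g * h
PE = 103.97 * 9.81 * 9.72
PE = 1019.9457 * 9.72 = 9913.8722 J

9913.8722 J


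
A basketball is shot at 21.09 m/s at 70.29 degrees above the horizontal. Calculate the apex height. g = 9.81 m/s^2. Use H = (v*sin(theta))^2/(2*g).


H = (v*sin(theta))^2 / (2*g)
vy = v*sin(theta) = 21.09 * sin(70.29 deg) = 19.8544 m/s
H = vy^2 / (2*g) = 394.1961 / (2*9.81)
H = 394.1961 / 19.62 = 20.0915 m

20.0915 m


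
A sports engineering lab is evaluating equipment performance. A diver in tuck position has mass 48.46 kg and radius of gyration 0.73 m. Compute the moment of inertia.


I = m * k^2
I = 48.46 * 0.73^2
I = 48.46 * 0.5329 = 25.8243 kg*m^2

25.8243 kg*m^2


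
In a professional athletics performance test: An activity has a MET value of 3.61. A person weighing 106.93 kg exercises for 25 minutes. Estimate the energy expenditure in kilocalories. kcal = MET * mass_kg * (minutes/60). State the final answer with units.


kcal = MET * mass * time_hr
Convert time: 25 min = 0.4167 hr
kcal = 3.61 * 106.93 * 0.4167
kcal = 160.8405 kcal

160.8405 kcal


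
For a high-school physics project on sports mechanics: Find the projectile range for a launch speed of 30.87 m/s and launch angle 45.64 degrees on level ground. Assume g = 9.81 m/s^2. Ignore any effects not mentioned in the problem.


R = v^2 * sin(2*theta) / g
Convert angle to radians: theta = 45.64 deg = 0.7966 rad
sin(2*theta) = sin(1.5931) = 0.9998
R = 30.87^2 * 0.9998 / 9.81
R = 952.9569 * 0.9998 / 9.81 = 97.1171 m

97.1171 m


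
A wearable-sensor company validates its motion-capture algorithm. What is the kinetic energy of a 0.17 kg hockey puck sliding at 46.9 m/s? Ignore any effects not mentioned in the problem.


KE = 0.5 * m * v^2
KE = 0.5 * 0.17 * 46.9^2
KE = 0.5 * 0.17 * 2199.61 = 186.9668 J

186.9668 J


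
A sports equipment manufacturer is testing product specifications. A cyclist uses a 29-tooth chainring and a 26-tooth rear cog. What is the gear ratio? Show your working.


GR = front_teeth / rear_teeth
GR = 29 / 26
GR = 1.1154

1.1154


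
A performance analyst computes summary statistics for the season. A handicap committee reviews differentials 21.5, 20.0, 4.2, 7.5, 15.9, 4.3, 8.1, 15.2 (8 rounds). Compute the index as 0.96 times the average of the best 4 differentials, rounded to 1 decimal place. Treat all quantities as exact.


All differentials: 21.5, 20.0, 4.2, 7.5, 15.9, 4.3, 8.1, 15.2
Sorted: 4.2, 4.3, 7.5, 8.1, 15.2, 15.9, 20.0, 21.5
Best 4: 4.2, 4.3, 7.5, 8.1
Average of best = 24.1 / 4 = 6.025
Raw index = 6.025 * 0.96 = 5.784
Handicap index = round(5.784, 1) = 5.8

5.8


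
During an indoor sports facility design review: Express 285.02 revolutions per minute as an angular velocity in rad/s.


omega = RPM * 2 * pi / 60
omega = 285.02 * 2 * 3.14159 / 60
omega = 1790.8335 / 60 = 29.8472 rad/s

29.8472 rad/s


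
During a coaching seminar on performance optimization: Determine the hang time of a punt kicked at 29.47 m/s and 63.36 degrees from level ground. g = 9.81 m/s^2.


T = 2*v*sin(theta)/g
sin(theta) = sin(63.36 deg) = 0.8938
T = 2*29.47*0.8938 / 9.81
T = 52.683 / 9.81 = 5.3703 s

5.3703 s


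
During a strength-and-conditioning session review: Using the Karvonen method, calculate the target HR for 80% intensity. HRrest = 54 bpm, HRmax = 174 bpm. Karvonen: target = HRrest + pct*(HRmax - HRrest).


Target = HRrest + pct*(HRmax - HRrest)
Heart rate reserve = HRmax - HRrest = 174 - 54 = 120 bpm
Fraction = 80% = 0.8
Target = 54 + 0.8 * 120
Target = 54 + 96 = 150 bpm

150 bpm


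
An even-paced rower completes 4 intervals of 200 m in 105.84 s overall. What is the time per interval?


Split time = total_time / n_laps = 105.84 / 4
Split time = 26.46 s per lap

26.46 s


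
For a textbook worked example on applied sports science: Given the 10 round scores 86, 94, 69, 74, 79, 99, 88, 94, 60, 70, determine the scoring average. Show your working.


Average = sum / n
Sum = 813
Average = 813 / 10 = 81.3

81.3


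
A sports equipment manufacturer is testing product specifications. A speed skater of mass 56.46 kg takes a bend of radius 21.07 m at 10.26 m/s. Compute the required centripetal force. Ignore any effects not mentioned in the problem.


Fc = m * v^2 / r
v^2 = 10.26^2 = 105.2676
Fc = 56.46 * 105.2676 / 21.07
Fc = 5943.4087 / 21.07 = 282.0792 N

282.0792 N


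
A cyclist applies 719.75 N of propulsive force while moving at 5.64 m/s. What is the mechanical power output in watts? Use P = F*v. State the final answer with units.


P = F * v
P = 719.75 * 5.64
P = 4059.39 W

4059.39 W


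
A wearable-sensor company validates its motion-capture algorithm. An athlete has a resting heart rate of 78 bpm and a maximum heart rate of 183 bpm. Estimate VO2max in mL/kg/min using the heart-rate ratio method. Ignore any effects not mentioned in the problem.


VO2max = 15.3 * HRmax / HRrest
VO2max = 15.3 * 183 / 78
VO2max = 2799.9 / 78 = 35.8962 mL/kg/min

35.8962 mL/kg/min


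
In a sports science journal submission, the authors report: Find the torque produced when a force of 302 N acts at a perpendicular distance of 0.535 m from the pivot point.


tau = F * d
tau = 302 * 0.535
tau = 161.57 N*m

161.57 N*m


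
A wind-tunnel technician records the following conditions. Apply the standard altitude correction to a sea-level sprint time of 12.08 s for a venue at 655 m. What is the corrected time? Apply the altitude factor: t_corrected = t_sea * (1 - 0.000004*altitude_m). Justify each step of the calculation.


Correction factor = 1 - 0.000004 * 655 = 0.99738
t_corrected = t_sea * factor = 12.08 * 0.99738
t_corrected = 12.0484 s

12.0484 s


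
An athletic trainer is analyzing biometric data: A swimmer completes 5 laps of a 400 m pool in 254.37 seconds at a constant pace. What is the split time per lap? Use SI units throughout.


Split time = total_time / n_laps = 254.37 / 5
Split time = 50.874 s per lap

50.874 s


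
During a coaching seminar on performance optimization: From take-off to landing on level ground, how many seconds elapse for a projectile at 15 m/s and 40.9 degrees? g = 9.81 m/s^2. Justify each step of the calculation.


T = 2*v*sin(theta)/g
sin(theta) = sin(40.9 deg) = 0.6547
T = 2*15*0.6547 / 9.81
T = 19.6422 / 9.81 = 2.0023 s

2.0023 s


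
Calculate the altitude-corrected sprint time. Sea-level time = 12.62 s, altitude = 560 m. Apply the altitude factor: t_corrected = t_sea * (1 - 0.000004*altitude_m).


Correction factor = 1 - 0.000004 * 560 = 0.99776
t_corrected = t_sea * factor = 12.62 * 0.99776
t_corrected = 12.5917 s

12.5917 s


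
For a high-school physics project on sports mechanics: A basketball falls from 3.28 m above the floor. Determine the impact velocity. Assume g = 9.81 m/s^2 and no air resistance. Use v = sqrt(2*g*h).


v = sqrt(2 * g * h)
v = sqrt(2 * 9.81 * 3.28)
v = sqrt(64.3536) = 8.0221 m/s

8.0221 m/s


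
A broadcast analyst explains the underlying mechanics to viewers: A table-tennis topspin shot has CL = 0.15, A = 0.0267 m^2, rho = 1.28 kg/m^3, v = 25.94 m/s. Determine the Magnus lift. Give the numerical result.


FM = 0.5 * CL * rho * A * v^2
FM = 0.5 * 0.15 * 1.28 * 0.0267 * 25.94^2
v^2 = 672.8836
FM = 0.5 * 0.15 * 1.28 * 0.0267 * 672.8836 = 1.7247 N

1.7247 N


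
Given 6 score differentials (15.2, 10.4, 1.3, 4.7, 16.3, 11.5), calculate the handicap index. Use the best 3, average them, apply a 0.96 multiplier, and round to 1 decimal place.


All differentials: 15.2, 10.4, 1.3, 4.7, 16.3, 11.5
Sorted: 1.3, 4.7, 10.4, 11.5, 15.2, 16.3
Best 3: 1.3, 4.7, 10.4
Average of best = 16.4 / 3 = 5.4667
Raw index = 5.4667 * 0.96 = 5.248
Handicap index = round(5.248, 1) = 5.2

5.2


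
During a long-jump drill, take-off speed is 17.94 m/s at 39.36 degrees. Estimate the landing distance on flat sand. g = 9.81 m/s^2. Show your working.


R = v^2 * sin(2*theta) / g
Convert angle to radians: theta = 39.36 deg = 0.687 rad
sin(2*theta) = sin(1.3739) = 0.9807
R = 17.94^2 * 0.9807 / 9.81
R = 321.8436 * 0.9807 / 9.81 = 32.174 m

32.174 m


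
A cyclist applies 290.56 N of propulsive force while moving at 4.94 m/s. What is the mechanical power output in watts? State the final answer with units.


P = F * v
P = 290.56 * 4.94
P = 1435.3664 W

1435.3664 W


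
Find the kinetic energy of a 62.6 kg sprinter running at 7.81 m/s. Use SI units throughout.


KE = 0.5 * m * v^2
KE = 0.5 * 62.6 * 7.81^2
KE = 0.5 * 62.6 * 60.9961 = 1909.1779 J

1909.1779 J


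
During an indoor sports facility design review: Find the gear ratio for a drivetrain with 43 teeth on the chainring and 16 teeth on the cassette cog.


GR = front_teeth / rear_teeth
GR = 43 / 16
GR = 2.6875

2.6875


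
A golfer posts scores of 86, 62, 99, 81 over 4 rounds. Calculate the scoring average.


Average = sum / n
Sum = 328
Average = 328 / 4 = 82

82


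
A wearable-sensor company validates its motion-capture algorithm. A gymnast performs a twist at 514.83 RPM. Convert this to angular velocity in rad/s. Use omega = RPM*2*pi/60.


omega = RPM * 2 * pi / 60
omega = 514.83 * 2 * 3.14159 / 60
omega = 3234.7723 / 60 = 53.9129 rad/s

53.9129 rad/s


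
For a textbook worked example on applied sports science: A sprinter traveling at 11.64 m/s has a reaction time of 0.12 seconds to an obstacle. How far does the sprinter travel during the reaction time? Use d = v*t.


d = v * t
d = 11.64 * 0.12
d = 1.3968 m

1.3968 m


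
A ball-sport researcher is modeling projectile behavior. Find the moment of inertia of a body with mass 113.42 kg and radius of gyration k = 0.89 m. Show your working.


I = m * k^2
I = 113.42 * 0.89^2
I = 113.42 * 0.7921 = 89.84 kg*m^2

89.84 kg*m^2


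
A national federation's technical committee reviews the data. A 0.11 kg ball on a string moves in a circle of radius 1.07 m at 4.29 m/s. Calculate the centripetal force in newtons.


Fc = m * v^2 / r
v^2 = 4.29^2 = 18.4041
Fc = 0.11 * 18.4041 / 1.07
Fc = 2.0245 / 1.07 = 1.892 N

1.892 N


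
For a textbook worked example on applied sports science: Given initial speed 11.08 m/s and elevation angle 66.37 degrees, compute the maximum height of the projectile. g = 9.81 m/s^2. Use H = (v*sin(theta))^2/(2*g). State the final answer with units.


H = (v*sin(theta))^2 / (2*g)
vy = v*sin(theta) = 11.08 * sin(66.37 deg) = 10.151 m/s
H = vy^2 / (2*g) = 103.0423 / (2*9.81)
H = 103.0423 / 19.62 = 5.2519 m

5.2519 m


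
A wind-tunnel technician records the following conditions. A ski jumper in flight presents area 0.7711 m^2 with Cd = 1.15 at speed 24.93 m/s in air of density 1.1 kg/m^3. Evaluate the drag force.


Fd = 0.5 * Cd * rho * A * v^2
Fd = 0.5 * 1.15 * 1.1 * 0.7711 * 24.93^2
v^2 = 621.5049
Fd = 0.5 * 1.15 * 1.1 * 0.7711 * 621.5049 = 303.1208 N

303.1208 N


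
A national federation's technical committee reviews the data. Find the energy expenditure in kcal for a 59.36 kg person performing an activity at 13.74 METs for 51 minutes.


kcal = MET * mass * time_hr
Convert time: 51 min = 0.85 hr
kcal = 13.74 * 59.36 * 0.85
kcal = 693.2654 kcal

693.2654 kcal


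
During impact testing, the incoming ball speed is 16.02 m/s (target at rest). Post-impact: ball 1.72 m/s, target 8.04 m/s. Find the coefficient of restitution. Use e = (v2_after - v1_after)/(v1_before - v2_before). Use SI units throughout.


e = (v2_after - v1_after) / (v1_before - v2_before)
Numerator = 8.04 - 1.72 = 6.32
Denominator = 16.02 - 0 = 16.02
e = 6.32 / 16.02 = 0.3945

0.3945


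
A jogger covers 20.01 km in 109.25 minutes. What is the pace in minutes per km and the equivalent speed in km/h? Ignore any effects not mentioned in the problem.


Pace = time / distance = 109.25 min / 20.01 km = 5.4598 min/km
Speed = distance / time_in_hours = 20.01 / 1.8208 hr
Speed = 10.9895 km/h

5.4598 min/km, 10.9895 km/h


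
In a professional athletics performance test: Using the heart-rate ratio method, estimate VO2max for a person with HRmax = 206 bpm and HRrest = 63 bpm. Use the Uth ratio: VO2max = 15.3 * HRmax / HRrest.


VO2max = 15.3 * HRmax / HRrest
VO2max = 15.3 * 206 / 63
VO2max = 3151.8 / 63 = 50.0286 mL/kg/min

50.0286 mL/kg/min


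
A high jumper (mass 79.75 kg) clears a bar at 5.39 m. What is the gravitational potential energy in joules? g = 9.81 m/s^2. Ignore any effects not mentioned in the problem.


PE = m * g * h
PE = 79.75 * 9.81 * 5.39
PE = 782.3475 * 5.39 = 4216.853 J

4216.853 J


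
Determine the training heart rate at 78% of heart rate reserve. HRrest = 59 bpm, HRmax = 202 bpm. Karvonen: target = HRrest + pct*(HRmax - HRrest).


Target = HRrest + pct*(HRmax - HRrest)
Heart rate reserve = HRmax - HRrest = 202 - 59 = 143 bpm
Fraction = 78% = 0.78
Target = 59 + 0.78 * 143
Target = 59 + 111.54 = 170.54 bpm

170.54 bpm


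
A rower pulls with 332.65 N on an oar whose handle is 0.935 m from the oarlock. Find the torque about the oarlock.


tau = F * d
tau = 332.65 * 0.935
tau = 311.0277 N*m

311.0277 N*m


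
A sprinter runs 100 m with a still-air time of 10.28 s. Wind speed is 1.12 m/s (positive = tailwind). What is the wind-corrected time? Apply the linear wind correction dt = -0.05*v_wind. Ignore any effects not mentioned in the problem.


dt = -0.05 * v_wind = -0.05 * 1.12 = -0.056 s
t_corrected = t_still + dt = 10.28 + (-0.056)
t_corrected = 10.224 s

10.224 s


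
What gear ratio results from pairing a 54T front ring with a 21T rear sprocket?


GR = front_teeth / rear_teeth
GR = 54 / 21
GR = 2.5714

2.5714


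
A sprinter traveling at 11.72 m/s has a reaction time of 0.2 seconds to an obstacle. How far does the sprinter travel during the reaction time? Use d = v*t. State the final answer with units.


d = v * t
d = 11.72 * 0.2
d = 2.344 m

2.344 m


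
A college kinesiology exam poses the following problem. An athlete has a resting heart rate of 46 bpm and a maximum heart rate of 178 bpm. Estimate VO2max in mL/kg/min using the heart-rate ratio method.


VO2max = 15.3 * HRmax / HRrest
VO2max = 15.3 * 178 / 46
VO2max = 2723.4 / 46 = 59.2043 mL/kg/min

59.2043 mL/kg/min


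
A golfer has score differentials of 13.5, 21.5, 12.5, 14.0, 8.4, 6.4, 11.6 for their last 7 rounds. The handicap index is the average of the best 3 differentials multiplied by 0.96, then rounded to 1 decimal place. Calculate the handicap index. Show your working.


All differentials: 13.5, 21.5, 12.5, 14.0, 8.4, 6.4, 11.6
Sorted: 6.4, 8.4, 11.6, 12.5, 13.5, 14.0, 21.5
Best 3: 6.4, 8.4, 11.6
Average of best = 26.4 / 3 = 8.8
Raw index = 8.8 * 0.96 = 8.448
Handicap index = round(8.448, 1) = 8.4

8.4


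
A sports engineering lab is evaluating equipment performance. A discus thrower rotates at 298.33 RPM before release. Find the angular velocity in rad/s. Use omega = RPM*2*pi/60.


omega = RPM * 2 * pi / 60
omega = 298.33 * 2 * 3.14159 / 60
omega = 1874.4627 / 60 = 31.241 rad/s

31.241 rad/s


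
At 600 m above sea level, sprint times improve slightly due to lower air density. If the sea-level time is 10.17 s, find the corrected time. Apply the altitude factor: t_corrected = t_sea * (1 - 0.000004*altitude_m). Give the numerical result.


Correction factor = 1 - 0.000004 * 600 = 0.9976
t_corrected = t_sea * factor = 10.17 * 0.9976
t_corrected = 10.1456 s

10.1456 s


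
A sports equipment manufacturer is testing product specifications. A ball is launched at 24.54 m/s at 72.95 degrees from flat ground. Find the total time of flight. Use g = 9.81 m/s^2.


T = 2*v*sin(theta)/g
sin(theta) = sin(72.95 deg) = 0.956
T = 2*24.54*0.956 / 9.81
T = 46.9229 / 9.81 = 4.7832 s

4.7832 s


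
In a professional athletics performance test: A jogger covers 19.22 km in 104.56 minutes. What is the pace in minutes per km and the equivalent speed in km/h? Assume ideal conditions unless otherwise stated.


Pace = time / distance = 104.56 min / 19.22 km = 5.4402 min/km
Speed = distance / time_in_hours = 19.22 / 1.7427 hr
Speed = 11.0291 km/h

5.4402 min/km, 11.0291 km/h


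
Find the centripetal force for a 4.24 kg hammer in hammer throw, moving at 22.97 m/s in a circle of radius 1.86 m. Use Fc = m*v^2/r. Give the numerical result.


Fc = m * v^2 / r
v^2 = 22.97^2 = 527.6209
Fc = 4.24 * 527.6209 / 1.86
Fc = 2237.1126 / 1.86 = 1202.7487 N

1202.7487 N


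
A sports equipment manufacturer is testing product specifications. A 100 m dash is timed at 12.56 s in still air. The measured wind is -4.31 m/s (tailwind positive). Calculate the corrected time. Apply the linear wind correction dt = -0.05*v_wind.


dt = -0.05 * v_wind = -0.05 * -4.31 = 0.2155 s
t_corrected = t_still + dt = 12.56 + (0.2155)
t_corrected = 12.7755 s

12.7755 s


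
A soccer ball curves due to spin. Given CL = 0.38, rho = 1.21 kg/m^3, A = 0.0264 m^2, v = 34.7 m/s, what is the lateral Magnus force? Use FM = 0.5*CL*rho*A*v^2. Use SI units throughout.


FM = 0.5 * CL * rho * A * v^2
FM = 0.5 * 0.38 * 1.21 * 0.0264 * 34.7^2
v^2 = 1204.09
FM = 0.5 * 0.38 * 1.21 * 0.0264 * 1204.09 = 7.3081 N

7.3081 N


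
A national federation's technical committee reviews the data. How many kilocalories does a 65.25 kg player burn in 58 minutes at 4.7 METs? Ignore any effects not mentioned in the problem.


kcal = MET * mass * time_hr
Convert time: 58 min = 0.9667 hr
kcal = 4.7 * 65.25 * 0.9667
kcal = 296.4525 kcal

296.4525 kcal


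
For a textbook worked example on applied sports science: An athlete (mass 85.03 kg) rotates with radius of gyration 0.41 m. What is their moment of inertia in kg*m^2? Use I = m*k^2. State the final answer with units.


I = m * k^2
I = 85.03 * 0.41^2
I = 85.03 * 0.1681 = 14.2935 kg*m^2

14.2935 kg*m^2


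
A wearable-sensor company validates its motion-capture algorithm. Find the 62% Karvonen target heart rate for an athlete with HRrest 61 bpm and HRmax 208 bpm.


Target = HRrest + pct*(HRmax - HRrest)
Heart rate reserve = HRmax - HRrest = 208 - 61 = 147 bpm
Fraction = 62% = 0.62
Target = 61 + 0.62 * 147
Target = 61 + 91.14 = 152.14 bpm

152.14 bpm


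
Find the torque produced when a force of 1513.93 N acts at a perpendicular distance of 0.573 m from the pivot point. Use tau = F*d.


tau = F * d
tau = 1513.93 * 0.573
tau = 867.4819 N*m

867.4819 N*m


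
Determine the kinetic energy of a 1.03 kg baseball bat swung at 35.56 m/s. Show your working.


KE = 0.5 * m * v^2
KE = 0.5 * 1.03 * 35.56^2
KE = 0.5 * 1.03 * 1264.5136 = 651.2245 J

651.2245 J


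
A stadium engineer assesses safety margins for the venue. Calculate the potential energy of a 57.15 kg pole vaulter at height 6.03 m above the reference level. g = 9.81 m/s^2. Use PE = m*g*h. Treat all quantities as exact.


PE = m * g * h
PE = 57.15 * 9.81 * 6.03
PE = 560.6415 * 6.03 = 3380.6682 J

3380.6682 J


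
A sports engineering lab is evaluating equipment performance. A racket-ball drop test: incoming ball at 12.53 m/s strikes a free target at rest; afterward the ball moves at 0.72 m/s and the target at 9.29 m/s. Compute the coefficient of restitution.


e = (v2_after - v1_after) / (v1_before - v2_before)
Numerator = 9.29 - 0.72 = 8.57
Denominator = 12.53 - 0 = 12.53
e = 8.57 / 12.53 = 0.684

0.684


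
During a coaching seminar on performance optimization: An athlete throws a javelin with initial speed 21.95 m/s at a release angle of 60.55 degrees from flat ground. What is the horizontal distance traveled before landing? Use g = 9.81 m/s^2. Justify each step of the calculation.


R = v^2 * sin(2*theta) / g
Convert angle to radians: theta = 60.55 deg = 1.0568 rad
sin(2*theta) = sin(2.1136) = 0.8563
R = 21.95^2 * 0.8563 / 9.81
R = 481.8025 * 0.8563 / 9.81 = 42.0542 m

42.0542 m


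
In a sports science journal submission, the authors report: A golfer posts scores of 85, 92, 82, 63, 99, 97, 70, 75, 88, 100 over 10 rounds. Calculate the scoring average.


Average = sum / n
Sum = 851
Average = 851 / 10 = 85.1

85.1


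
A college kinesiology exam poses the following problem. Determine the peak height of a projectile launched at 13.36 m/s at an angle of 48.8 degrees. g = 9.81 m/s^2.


H = (v*sin(theta))^2 / (2*g)
vy = v*sin(theta) = 13.36 * sin(48.8 deg) = 10.0523 m/s
H = vy^2 / (2*g) = 101.048 / (2*9.81)
H = 101.048 / 19.62 = 5.1503 m

5.1503 m


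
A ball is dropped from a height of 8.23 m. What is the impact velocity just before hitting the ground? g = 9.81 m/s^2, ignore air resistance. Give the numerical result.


v = sqrt(2 * g * h)
v = sqrt(2 * 9.81 * 8.23)
v = sqrt(161.4726) = 12.7072 m/s

12.7072 m/s


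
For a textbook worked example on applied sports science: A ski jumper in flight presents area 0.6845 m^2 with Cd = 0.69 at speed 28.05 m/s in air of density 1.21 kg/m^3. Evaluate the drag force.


Fd = 0.5 * Cd * rho * A * v^2
Fd = 0.5 * 0.69 * 1.21 * 0.6845 * 28.05^2
v^2 = 786.8025
Fd = 0.5 * 0.69 * 1.21 * 0.6845 * 786.8025 = 224.8245 N

224.8245 N


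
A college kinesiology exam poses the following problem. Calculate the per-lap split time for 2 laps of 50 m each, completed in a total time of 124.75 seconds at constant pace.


Split time = total_time / n_laps = 124.75 / 2
Split time = 62.375 s per lap

62.375 s


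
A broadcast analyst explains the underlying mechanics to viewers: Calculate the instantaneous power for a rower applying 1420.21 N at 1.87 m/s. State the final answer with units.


P = F * v
P = 1420.21 * 1.87
P = 2655.7927 W

2655.7927 W


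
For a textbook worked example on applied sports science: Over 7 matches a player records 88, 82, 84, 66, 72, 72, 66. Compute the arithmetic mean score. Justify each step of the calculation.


Average = sum / n
Sum = 530
Average = 530 / 7 = 75.7143

75.7143


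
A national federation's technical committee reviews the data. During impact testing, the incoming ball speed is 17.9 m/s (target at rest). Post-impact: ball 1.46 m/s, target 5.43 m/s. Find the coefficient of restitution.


e = (v2_after - v1_after) / (v1_before - v2_before)
Numerator = 5.43 - 1.46 = 3.97
Denominator = 17.9 - 0 = 17.9
e = 3.97 / 17.9 = 0.2218

0.2218


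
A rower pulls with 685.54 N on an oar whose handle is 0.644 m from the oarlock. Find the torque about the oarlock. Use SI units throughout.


tau = F * d
tau = 685.54 * 0.644
tau = 441.4878 N*m

441.4878 N*m


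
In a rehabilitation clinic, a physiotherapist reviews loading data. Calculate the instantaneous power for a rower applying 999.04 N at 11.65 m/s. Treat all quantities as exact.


P = F * v
P = 999.04 * 11.65
P = 11638.816 W

11638.816 W


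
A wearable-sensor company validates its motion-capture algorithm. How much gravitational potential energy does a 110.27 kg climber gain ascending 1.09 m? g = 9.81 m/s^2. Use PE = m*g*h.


PE = m * g * h
PE = 110.27 * 9.81 * 1.09
PE = 1081.7487 * 1.09 = 1179.1061 J

1179.1061 J
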